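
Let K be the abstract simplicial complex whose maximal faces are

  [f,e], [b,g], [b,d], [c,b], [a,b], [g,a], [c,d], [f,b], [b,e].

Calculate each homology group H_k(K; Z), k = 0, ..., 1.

We work with the vertex ordering a < b < c < d < e < f < g. The simplices of K, each written with vertices in increasing order, are:

  0-simplices (7): a, b, c, d, e, f, g
  1-simplices (9): ab, ag, bc, bd, be, bf, bg, cd, ef

Hence C_0 ≅ Z^7, C_1 ≅ Z^9.

The boundary map ∂_1: C_1 → C_0 sends each edge [p,q] (with p < q) to q − p.
This gives a 7×9 integer matrix of rank 6; reducing to Smith normal form yields diagonal entries (1,1,1,1,1,1).

Reading off H_k = ker ∂_k / im ∂_{k+1}:

  H_0: rank C_0 − rank ∂_1 = 7 − 6 = 1, and the invariant factors of ∂_1 are all 1, so H_0 = Z.
  H_1: rank ker ∂_1 − rank ∂_2 = (9 − 6) − 0 = 3, and there is no ∂_2, so H_1 = Z^3.

H_0 = Z,  H_1 = Z^3.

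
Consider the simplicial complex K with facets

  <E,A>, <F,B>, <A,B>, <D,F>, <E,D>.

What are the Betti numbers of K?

b_0 = 1, b_1 = 1.

Fix the vertex order A < B < D < E < F and write every simplex with vertices in increasing order. Then dim K = 1 and the simplices of K are:

  0-simplices (5): A, B, D, E, F
  1-simplices (5): AB, AE, BF, DE, DF

giving chain groups C_0 ≅ Z^5, C_1 ≅ Z^5.

Boundary ∂_1: C_1 → C_0 is given by ∂[p,q] = [q] − [p].
This gives a 5×5 integer matrix of rank 4; reducing to Smith normal form yields diagonal entries (1,1,1,1).

Now H_k = ker ∂_k / im ∂_{k+1}, so:

  H_0: rank C_0 − rank ∂_1 = 5 − 4 = 1, and the invariant factors of ∂_1 are all 1, so H_0 ≅ Z.
  H_1: rank ker ∂_1 − rank ∂_2 = (5 − 4) − 0 = 1, and there is no ∂_2, so H_1 ≅ Z.

As a check, the Euler characteristic is 5 − 5 = 0, which agrees with 1 − 1 = 0.

Hence the Betti numbers are b_0 = 1, b_1 = 1.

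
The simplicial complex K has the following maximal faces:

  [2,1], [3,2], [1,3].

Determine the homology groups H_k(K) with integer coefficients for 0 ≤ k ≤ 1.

Fix the vertex order 1 < 2 < 3 and write every simplex with vertices in increasing order. Then dim K = 1 and the simplices of K are:

  0-simplices (3): [1], [2], [3]
  1-simplices (3): [1,2], [1,3], [2,3]

so the chain groups are C_0 ≅ Z^3, C_1 ≅ Z^3.

The boundary map ∂_1: C_1 → C_0 is given by ∂[p,q] = [q] − [p]. For instance
  ∂[1,3] = [3] − [1].
As a 3×3 matrix over Z this has rank 2, with invariant factors (1,1).

From H_k ≅ ker(∂_k) / im(∂_{k+1}) we obtain:

  H_0: rank C_0 − rank ∂_1 = 3 − 2 = 1, and the invariant factors of ∂_1 are all 1, so H_0 ≅ Z.
  H_1: rank ker ∂_1 − rank ∂_2 = (3 − 2) − 0 = 1, and there is no ∂_2, so H_1 ≅ Z.

As a check, the Euler characteristic is 3 − 3 = 0, which agrees with 1 − 1 = 0.

H_0 = Z,  H_1 = Z.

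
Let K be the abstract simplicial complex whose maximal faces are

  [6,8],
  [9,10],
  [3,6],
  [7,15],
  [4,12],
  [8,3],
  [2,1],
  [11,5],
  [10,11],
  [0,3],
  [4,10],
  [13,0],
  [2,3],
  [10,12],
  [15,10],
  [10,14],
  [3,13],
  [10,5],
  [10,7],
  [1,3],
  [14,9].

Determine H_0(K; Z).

Order the vertices as 0 < 1 < 2 < 3 < 4 < 5 < 6 < 7 < 8 < 9 < 10 < 11 < 12 < 13 < 14 < 15. Listing each simplex with vertices in this order, K has dimension 1 with simplices:

  0-simplices (16): [0], [1], [2], [3], [4], [5], [6], [7], [8], [9], [10], [11], [12], [13], [14], [15]
  1-simplices (21): (21 of them)

so the chain groups are C_0 ≅ Z^16, C_1 ≅ Z^21.

∂_1: C_1 → C_0 is given by ∂[p,q] = [q] − [p].
This gives a 16×21 integer matrix of rank 14; reducing to Smith normal form yields diagonal entries (1,1,1,1,1,1,1,1,1,1,1,1,1,1).

Reading off H_k = ker ∂_k / im ∂_{k+1}:

  H_0: rank C_0 − rank ∂_1 = 16 − 14 = 2, and the invariant factors of ∂_1 are all 1, so H_0 ≅ Z^2.

(K is a triangulation of the disjoint union of a wedge of 3 circles and a wedge of 4 circles.)

H_0 ≅ Z^2.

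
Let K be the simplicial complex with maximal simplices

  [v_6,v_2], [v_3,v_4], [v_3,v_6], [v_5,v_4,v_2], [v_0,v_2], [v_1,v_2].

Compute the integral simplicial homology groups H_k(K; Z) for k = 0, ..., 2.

K has 7 vertices, 8 edges, 1 triangle.
rank ∂_0 = 0, rank ∂_1 = 6 ⇒ b_0 = 7 − 0 − 6 = 1; all invariant factors of ∂_1 are 1 so no torsion. So H_0 ≅ Z.
rank ∂_1 = 6, rank ∂_2 = 1 ⇒ b_1 = 8 − 6 − 1 = 1; all invariant factors of ∂_2 are 1 so no torsion. So H_1 ≅ Z.
rank ∂_2 = 1, rank ∂_3 = 0 ⇒ b_2 = 1 − 1 − 0 = 0. So H_2 ≅ 0.

H_0 = Z,  H_1 = Z,  H_2 = 0.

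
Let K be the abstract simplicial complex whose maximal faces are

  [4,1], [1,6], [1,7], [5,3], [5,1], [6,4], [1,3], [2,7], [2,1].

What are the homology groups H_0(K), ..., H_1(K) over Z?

H_0 = Z,  H_1 = Z^3.

Order the vertices as 1 < 2 < 3 < 4 < 5 < 6 < 7. Listing each simplex with vertices in this order, K has dimension 1 with simplices:

  0-simplices (7): [1], [2], [3], [4], [5], [6], [7]
  1-simplices (9): [1,2], [1,3], [1,4], [1,5], [1,6], [1,7], [2,7], [3,5], [4,6]

so the chain groups are C_0 ≅ Z^7, C_1 ≅ Z^9.

Boundary ∂_1: C_1 → C_0 maps an edge to its endpoints' difference, ∂[p,q] = q − p. For instance
  ∂[4,6] = [6] − [4].
As a 7×9 matrix over Z this has rank 6, with invariant factors (1,1,1,1,1,1).

Reading off H_k = ker ∂_k / im ∂_{k+1}:

  H_0: rank C_0 − rank ∂_1 = 7 − 6 = 1, and the invariant factors of ∂_1 are all 1, so H_0 ≅ Z.
  H_1: rank ker ∂_1 − rank ∂_2 = (9 − 6) − 0 = 3, and there is no ∂_2, so H_1 ≅ Z^3.

As a check, the Euler characteristic is 7 − 9 = -2, which agrees with 1 − 3 = -2.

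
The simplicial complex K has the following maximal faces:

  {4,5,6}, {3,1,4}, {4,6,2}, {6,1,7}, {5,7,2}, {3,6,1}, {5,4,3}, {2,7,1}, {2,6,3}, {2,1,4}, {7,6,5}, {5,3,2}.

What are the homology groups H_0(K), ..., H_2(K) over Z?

We work with the vertex ordering 1 < 2 < 3 < 4 < 5 < 6 < 7. The simplices of K, each written with vertices in increasing order, are:

  0-simplices (7): [1], [2], [3], [4], [5], [6], [7]
  1-simplices (18): [1,2], [1,3], [1,4], [1,6], [1,7], [2,3], [2,4], [2,5], [2,6], [2,7], [3,4], [3,5], [3,6], [4,5], [4,6], [5,6], [5,7], [6,7]
  2-simplices (12): [1,2,4], [1,2,7], [1,3,4], [1,3,6], [1,6,7], [2,3,5], [2,3,6], [2,4,6], [2,5,7], [3,4,5], [4,5,6], [5,6,7]

Hence C_0 ≅ Z^7, C_1 ≅ Z^18, C_2 ≅ Z^12.

The boundary map ∂_1: C_1 → C_0 is given by ∂[p,q] = [q] − [p]. For instance
  ∂[5,7] = [7] − [5].
The resulting 7×18 matrix has rank 6, and its Smith normal form has invariant factors (1,1,1,1,1,1).

Boundary ∂_2: C_2 → C_1 acts by ∂[p,q,r] = [q,r] − [p,r] + [p,q]. For instance
  ∂[3,4,5] = [4,5] − [3,5] + [3,4],
  ∂[4,5,6] = [5,6] − [4,6] + [4,5].
The 18×12 boundary matrix has rank 12 and Smith normal form diag(1,1,1,1,1,1,1,1,1,1,1,2).

Reading off H_k = ker ∂_k / im ∂_{k+1}:

  H_0: rank C_0 − rank ∂_1 = 7 − 6 = 1, and the invariant factors of ∂_1 are all 1, so H_0 ≅ Z.
  H_1: rank ker ∂_1 − rank ∂_2 = (18 − 6) − 12 = 0, and ∂_2 has invariant factor 2 > 1, so H_1 ≅ Z/2.
  H_2: rank ker ∂_2 − rank ∂_3 = (12 − 12) − 0 = 0, and there is no ∂_3, so H_2 ≅ 0.

H_0 ≅ Z,  H_1 ≅ Z/2,  H_2 = 0.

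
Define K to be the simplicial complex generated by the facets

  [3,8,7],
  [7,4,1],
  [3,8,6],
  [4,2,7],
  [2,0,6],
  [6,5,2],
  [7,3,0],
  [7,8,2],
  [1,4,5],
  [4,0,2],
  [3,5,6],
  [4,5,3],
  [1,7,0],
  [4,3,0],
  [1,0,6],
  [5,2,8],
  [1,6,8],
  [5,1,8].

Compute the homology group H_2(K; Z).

We work with the vertex ordering 0 < 1 < 2 < 3 < 4 < 5 < 6 < 7 < 8. The simplices of K, each written with vertices in increasing order, are:

  0-simplices (9): [0], [1], [2], [3], [4], [5], [6], [7], [8]
  1-simplices (27): (27 of them)
  2-simplices (18): [0,1,6], [0,1,7], [0,2,4], [0,2,6], [0,3,4], [0,3,7], [1,4,5], [1,4,7], [1,5,8], [1,6,8], [2,4,7], [2,5,6], [2,5,8], [2,7,8], [3,4,5], [3,5,6], [3,6,8], [3,7,8]

Hence C_0 ≅ Z^9, C_1 ≅ Z^27, C_2 ≅ Z^18.

The boundary map ∂_1: C_1 → C_0 is given by ∂[p,q] = [q] − [p]. For instance
  ∂[6,8] = [8] − [6].
The 9×27 boundary matrix has rank 8 and Smith normal form diag(1,1,1,1,1,1,1,1).

∂_2: C_2 → C_1 maps a triangle to the signed sum of its edges. For instance
  ∂[0,2,4] = [2,4] − [0,4] + [0,2],
  ∂[2,5,6] = [5,6] − [2,6] + [2,5].
The 27×18 boundary matrix has rank 18 and Smith normal form diag(1,1,1,1,1,1,1,1,1,1,1,1,1,1,1,1,1,2).

Reading off H_k = ker ∂_k / im ∂_{k+1}:

  H_2: rank ker ∂_2 − rank ∂_3 = (18 − 18) − 0 = 0, and there is no ∂_3, so H_2 ≅ 0.

(K is a triangulation of the Klein bottle.)

H_2 = 0.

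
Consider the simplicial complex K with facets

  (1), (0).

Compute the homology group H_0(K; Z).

H_0 = Z^2.

Fix the vertex order 0 < 1 and write every simplex with vertices in increasing order. Then dim K = 0 and the simplices of K are:

  0-simplices (2): [0], [1]

giving chain groups C_0 ≅ Z^2.

From H_k ≅ ker(∂_k) / im(∂_{k+1}) we obtain:

  H_0: rank C_0 − rank ∂_1 = 2 − 0 = 2, and there is no ∂_1, so H_0 ≅ Z^2.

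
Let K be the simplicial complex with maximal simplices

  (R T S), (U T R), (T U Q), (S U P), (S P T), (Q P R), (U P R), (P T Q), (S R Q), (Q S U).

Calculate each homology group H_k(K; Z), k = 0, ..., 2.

H_0 = Z,  H_1 = Z/2,  H_2 = 0.

Fix the vertex order P < Q < R < S < T < U and write every simplex with vertices in increasing order. Then dim K = 2 and the simplices of K are:

  0-simplices (6): P, Q, R, S, T, U
  1-simplices (15): PQ, PR, PS, PT, PU, QR, QS, QT, QU, RS, RT, RU, ST, SU, TU
  2-simplices (10): PQR, PQT, PRU, PST, PSU, QRS, QSU, QTU, RST, RTU

Hence C_0 ≅ Z^6, C_1 ≅ Z^15, C_2 ≅ Z^10.

The boundary map ∂_1: C_1 → C_0 sends each edge [p,q] (with p < q) to q − p. For instance
  ∂QS = S − Q.
This gives a 6×15 integer matrix of rank 5; reducing to Smith normal form yields diagonal entries (1,1,1,1,1).

∂_2: C_2 → C_1 sends each 2-simplex [p,q,r] to [q,r] − [p,r] + [p,q]. For instance
  ∂QTU = TU − QU + QT,
  ∂PQR = QR − PR + PQ.
As a 15×10 matrix over Z this has rank 10, with invariant factors (1,1,1,1,1,1,1,1,1,2).

From H_k ≅ ker(∂_k) / im(∂_{k+1}) we obtain:

  H_0: rank C_0 − rank ∂_1 = 6 − 5 = 1, and the invariant factors of ∂_1 are all 1, so H_0 ≅ Z.
  H_1: rank ker ∂_1 − rank ∂_2 = (15 − 5) − 10 = 0, and ∂_2 has invariant factor 2 > 1, so H_1 ≅ Z/2.
  H_2: rank ker ∂_2 − rank ∂_3 = (10 − 10) − 0 = 0, and there is no ∂_3, so H_2 ≅ 0.

As a check, the Euler characteristic is 6 − 15 + 10 = 1, which agrees with 1 − 0 + 0 = 1.
(K is a triangulation of the real projective plane RP^2.)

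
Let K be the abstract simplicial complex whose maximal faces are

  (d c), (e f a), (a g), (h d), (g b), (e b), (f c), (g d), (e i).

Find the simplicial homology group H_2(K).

H_2 = 0.

Order the vertices as a < b < c < d < e < f < g < h < i. Listing each simplex with vertices in this order, K has dimension 2 with simplices:

  0-simplices (9): a, b, c, d, e, f, g, h, i
  1-simplices (11): ae, af, ag, be, bg, cd, cf, dg, dh, ef, ei
  2-simplices (1): aef

giving chain groups C_0 ≅ Z^9, C_1 ≅ Z^11, C_2 ≅ Z^1.

Boundary ∂_1: C_1 → C_0 sends each edge [p,q] (with p < q) to q − p. For instance
  ∂dg = g − d.
This gives a 9×11 integer matrix of rank 8; reducing to Smith normal form yields diagonal entries (1,1,1,1,1,1,1,1).

∂_2: C_2 → C_1 acts by ∂[p,q,r] = [q,r] − [p,r] + [p,q]. For instance
  ∂aef = ef − af + ae.
The 11×1 boundary matrix has rank 1 and Smith normal form diag(1).

Now H_k = ker ∂_k / im ∂_{k+1}, so:

  H_2: rank ker ∂_2 − rank ∂_3 = (1 − 1) − 0 = 0, and there is no ∂_3, so H_2 = 0.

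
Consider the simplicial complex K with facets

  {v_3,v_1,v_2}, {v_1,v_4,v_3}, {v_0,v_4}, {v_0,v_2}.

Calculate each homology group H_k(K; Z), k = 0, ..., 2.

Order the vertices as v_0 < v_1 < v_2 < v_3 < v_4. Listing each simplex with vertices in this order, K has dimension 2 with simplices:

  0-simplices (5): [v_0], [v_1], [v_2], [v_3], [v_4]
  1-simplices (7): [v_0,v_2], [v_0,v_4], [v_1,v_2], [v_1,v_3], [v_1,v_4], [v_2,v_3], [v_3,v_4]
  2-simplices (2): [v_1,v_2,v_3], [v_1,v_3,v_4]

Hence C_0 ≅ Z^5, C_1 ≅ Z^7, C_2 ≅ Z^2.

Boundary ∂_1: C_1 → C_0 is given by ∂[p,q] = [q] − [p]. For instance
  ∂[v_0,v_4] = [v_4] − [v_0].
The resulting 5×7 matrix has rank 4, and its Smith normal form has invariant factors (1,1,1,1).

Boundary ∂_2: C_2 → C_1 sends each 2-simplex [p,q,r] to [q,r] − [p,r] + [p,q]. For instance
  ∂[v_1,v_2,v_3] = [v_2,v_3] − [v_1,v_3] + [v_1,v_2],
  ∂[v_1,v_3,v_4] = [v_3,v_4] − [v_1,v_4] + [v_1,v_3].
As a 7×2 matrix over Z this has rank 2, with invariant factors (1,1).

Reading off H_k = ker ∂_k / im ∂_{k+1}:

  H_0: rank C_0 − rank ∂_1 = 5 − 4 = 1, and the invariant factors of ∂_1 are all 1, so H_0 = Z.
  H_1: rank ker ∂_1 − rank ∂_2 = (7 − 4) − 2 = 1, and the invariant factors of ∂_2 are all 1, so H_1 = Z.
  H_2: rank ker ∂_2 − rank ∂_3 = (2 − 2) − 0 = 0, and there is no ∂_3, so H_2 = 0.

H_0 = Z,  H_1 = Z,  H_2 = 0.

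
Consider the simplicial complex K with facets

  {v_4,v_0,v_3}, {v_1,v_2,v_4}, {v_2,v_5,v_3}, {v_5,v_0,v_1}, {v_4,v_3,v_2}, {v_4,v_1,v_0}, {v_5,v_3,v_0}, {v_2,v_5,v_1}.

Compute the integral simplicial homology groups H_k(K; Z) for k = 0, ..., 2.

H_0 ≅ Z,  H_1 = 0,  H_2 ≅ Z.

Order the vertices as v_0 < v_1 < v_2 < v_3 < v_4 < v_5. Listing each simplex with vertices in this order, K has dimension 2 with simplices:

  0-simplices (6): [v_0], [v_1], [v_2], [v_3], [v_4], [v_5]
  1-simplices (12): [v_0,v_1], [v_0,v_3], [v_0,v_4], [v_0,v_5], [v_1,v_2], [v_1,v_4], [v_1,v_5], [v_2,v_3], [v_2,v_4], [v_2,v_5], [v_3,v_4], [v_3,v_5]
  2-simplices (8): [v_0,v_1,v_4], [v_0,v_1,v_5], [v_0,v_3,v_4], [v_0,v_3,v_5], [v_1,v_2,v_4], [v_1,v_2,v_5], [v_2,v_3,v_4], [v_2,v_3,v_5]

so the chain groups are C_0 ≅ Z^6, C_1 ≅ Z^12, C_2 ≅ Z^8.

Boundary ∂_1: C_1 → C_0 is given by ∂[p,q] = [q] − [p].
This gives a 6×12 integer matrix of rank 5; reducing to Smith normal form yields diagonal entries (1,1,1,1,1).

The boundary map ∂_2: C_2 → C_1 maps a triangle to the signed sum of its edges. For instance
  ∂[v_2,v_3,v_5] = [v_3,v_5] − [v_2,v_5] + [v_2,v_3],
  ∂[v_1,v_2,v_4] = [v_2,v_4] − [v_1,v_4] + [v_1,v_2].
The 12×8 boundary matrix has rank 7 and Smith normal form diag(1,1,1,1,1,1,1).

Reading off H_k = ker ∂_k / im ∂_{k+1}:

  H_0: rank C_0 − rank ∂_1 = 6 − 5 = 1, and the invariant factors of ∂_1 are all 1, so H_0 = Z.
  H_1: rank ker ∂_1 − rank ∂_2 = (12 − 5) − 7 = 0, and the invariant factors of ∂_2 are all 1, so H_1 = 0.
  H_2: rank ker ∂_2 − rank ∂_3 = (8 − 7) − 0 = 1, and there is no ∂_3, so H_2 = Z.

(K is a triangulation of the 2-sphere S^2.)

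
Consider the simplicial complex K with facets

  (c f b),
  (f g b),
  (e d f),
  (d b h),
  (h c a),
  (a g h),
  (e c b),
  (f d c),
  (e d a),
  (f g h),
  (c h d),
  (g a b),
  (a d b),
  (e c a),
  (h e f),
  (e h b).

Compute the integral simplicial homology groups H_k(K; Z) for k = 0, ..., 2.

H_0 = Z,  H_1 = Z^2,  H_2 = Z.

Order the vertices as a < b < c < d < e < f < g < h. Listing each simplex with vertices in this order, K has dimension 2 with simplices:

  0-simplices (8): a, b, c, d, e, f, g, h
  1-simplices (24): ab, ac, ad, ae, ag, ah, bc, bd, be, bf, bg, bh, cd, ce, cf, ch, de, df, dh, ef, eh, fg, fh, gh
  2-simplices (16): abd, abg, ace, ach, ade, agh, bce, bcf, bdh, beh, bfg, cdf, cdh, def, efh, fgh

giving chain groups C_0 ≅ Z^8, C_1 ≅ Z^24, C_2 ≅ Z^16.

Boundary ∂_1: C_1 → C_0 maps an edge to its endpoints' difference, ∂[p,q] = q − p. For instance
  ∂ae = e − a.
The resulting 8×24 matrix has rank 7, and its Smith normal form has invariant factors (1,1,1,1,1,1,1).

∂_2: C_2 → C_1 sends each 2-simplex [p,q,r] to [q,r] − [p,r] + [p,q]. For instance
  ∂fgh = gh − fh + fg,
  ∂bfg = fg − bg + bf.
The 24×16 boundary matrix has rank 15 and Smith normal form diag(1,1,1,1,1,1,1,1,1,1,1,1,1,1,1).

From H_k ≅ ker(∂_k) / im(∂_{k+1}) we obtain:

  H_0: rank C_0 − rank ∂_1 = 8 − 7 = 1, and the invariant factors of ∂_1 are all 1, so H_0 = Z.
  H_1: rank ker ∂_1 − rank ∂_2 = (24 − 7) − 15 = 2, and the invariant factors of ∂_2 are all 1, so H_1 = Z^2.
  H_2: rank ker ∂_2 − rank ∂_3 = (16 − 15) − 0 = 1, and there is no ∂_3, so H_2 = Z.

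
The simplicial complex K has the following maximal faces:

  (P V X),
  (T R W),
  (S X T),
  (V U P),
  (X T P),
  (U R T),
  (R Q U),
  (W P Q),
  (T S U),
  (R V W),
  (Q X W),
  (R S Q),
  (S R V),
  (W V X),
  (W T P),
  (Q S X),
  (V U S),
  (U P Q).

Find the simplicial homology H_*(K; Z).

We work with the vertex ordering P < Q < R < S < T < U < V < W < X. The simplices of K, each written with vertices in increasing order, are:

  0-simplices (9): P, Q, R, S, T, U, V, W, X
  1-simplices (27): PQ, PT, PU, PV, PW, PX, QR, QS, QU, QW, QX, RS, RT, RU, RV, RW, ST, SU, SV, SX, TU, TW, TX, UV, VW, VX, WX
  2-simplices (18): PQU, PQW, PTW, PTX, PUV, PVX, QRS, QRU, QSX, QWX, RSV, RTU, RTW, RVW, STU, STX, SUV, VWX

giving chain groups C_0 ≅ Z^9, C_1 ≅ Z^27, C_2 ≅ Z^18.

The boundary map ∂_1: C_1 → C_0 maps an edge to its endpoints' difference, ∂[p,q] = q − p. For instance
  ∂TX = X − T.
The 9×27 boundary matrix has rank 8 and Smith normal form diag(1,1,1,1,1,1,1,1).

The boundary map ∂_2: C_2 → C_1 maps a triangle to the signed sum of its edges. For instance
  ∂QSX = SX − QX + QS,
  ∂PVX = VX − PX + PV.
The resulting 27×18 matrix has rank 18, and its Smith normal form has invariant factors (1,1,1,1,1,1,1,1,1,1,1,1,1,1,1,1,1,2).

From H_k ≅ ker(∂_k) / im(∂_{k+1}) we obtain:

  H_0: rank C_0 − rank ∂_1 = 9 − 8 = 1, and the invariant factors of ∂_1 are all 1, so H_0 ≅ Z.
  H_1: rank ker ∂_1 − rank ∂_2 = (27 − 8) − 18 = 1, and ∂_2 has invariant factor 2 > 1, so H_1 ≅ Z × Z/2.
  H_2: rank ker ∂_2 − rank ∂_3 = (18 − 18) − 0 = 0, and there is no ∂_3, so H_2 ≅ 0.

As a check, the Euler characteristic is 9 − 27 + 18 = 0, which agrees with 1 − 1 + 0 = 0.

H_0 = Z,  H_1 = Z × Z/2,  H_2 = 0.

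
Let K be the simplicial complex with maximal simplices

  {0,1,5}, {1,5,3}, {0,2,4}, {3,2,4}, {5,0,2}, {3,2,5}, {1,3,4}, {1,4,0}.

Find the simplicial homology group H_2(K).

Order the vertices as 0 < 1 < 2 < 3 < 4 < 5. Listing each simplex with vertices in this order, K has dimension 2 with simplices:

  0-simplices (6): [0], [1], [2], [3], [4], [5]
  1-simplices (12): [0,1], [0,2], [0,4], [0,5], [1,3], [1,4], [1,5], [2,3], [2,4], [2,5], [3,4], [3,5]
  2-simplices (8): [0,1,4], [0,1,5], [0,2,4], [0,2,5], [1,3,4], [1,3,5], [2,3,4], [2,3,5]

Hence C_0 ≅ Z^6, C_1 ≅ Z^12, C_2 ≅ Z^8.

Boundary ∂_1: C_1 → C_0 is given by ∂[p,q] = [q] − [p]. For instance
  ∂[1,5] = [5] − [1].
The 6×12 boundary matrix has rank 5 and Smith normal form diag(1,1,1,1,1).

The boundary map ∂_2: C_2 → C_1 acts by ∂[p,q,r] = [q,r] − [p,r] + [p,q]. For instance
  ∂[1,3,4] = [3,4] − [1,4] + [1,3],
  ∂[0,1,4] = [1,4] − [0,4] + [0,1].
The resulting 12×8 matrix has rank 7, and its Smith normal form has invariant factors (1,1,1,1,1,1,1).

Now H_k = ker ∂_k / im ∂_{k+1}, so:

  H_2: rank ker ∂_2 − rank ∂_3 = (8 − 7) − 0 = 1, and there is no ∂_3, so H_2 ≅ Z.

H_2 = Z.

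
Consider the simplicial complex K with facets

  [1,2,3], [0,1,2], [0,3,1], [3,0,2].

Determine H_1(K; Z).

H_1 = 0.

Fix the vertex order 0 < 1 < 2 < 3 and write every simplex with vertices in increasing order. Then dim K = 2 and the simplices of K are:

  0-simplices (4): [0], [1], [2], [3]
  1-simplices (6): [0,1], [0,2], [0,3], [1,2], [1,3], [2,3]
  2-simplices (4): [0,1,2], [0,1,3], [0,2,3], [1,2,3]

so the chain groups are C_0 ≅ Z^4, C_1 ≅ Z^6, C_2 ≅ Z^4.

Boundary ∂_1: C_1 → C_0 sends each edge [p,q] (with p < q) to q − p.
The resulting 4×6 matrix has rank 3, and its Smith normal form has invariant factors (1,1,1).

Boundary ∂_2: C_2 → C_1 acts by ∂[p,q,r] = [q,r] − [p,r] + [p,q]. For instance
  ∂[1,2,3] = [2,3] − [1,3] + [1,2],
  ∂[0,2,3] = [2,3] − [0,3] + [0,2].
The 6×4 boundary matrix has rank 3 and Smith normal form diag(1,1,1).

Reading off H_k = ker ∂_k / im ∂_{k+1}:

  H_1: rank ker ∂_1 − rank ∂_2 = (6 − 3) − 3 = 0, and the invariant factors of ∂_2 are all 1, so H_1 = 0.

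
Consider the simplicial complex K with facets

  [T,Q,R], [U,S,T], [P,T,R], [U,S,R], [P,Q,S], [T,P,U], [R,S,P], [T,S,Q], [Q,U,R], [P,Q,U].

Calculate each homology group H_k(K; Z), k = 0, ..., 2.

H_0 ≅ Z,  H_1 ≅ Z/2,  H_2 = 0.

Fix the vertex order P < Q < R < S < T < U and write every simplex with vertices in increasing order. Then dim K = 2 and the simplices of K are:

  0-simplices (6): P, Q, R, S, T, U
  1-simplices (15): PQ, PR, PS, PT, PU, QR, QS, QT, QU, RS, RT, RU, ST, SU, TU
  2-simplices (10): PQS, PQU, PRS, PRT, PTU, QRT, QRU, QST, RSU, STU

giving chain groups C_0 ≅ Z^6, C_1 ≅ Z^15, C_2 ≅ Z^10.

Boundary ∂_1: C_1 → C_0 sends each edge [p,q] (with p < q) to q − p.
The 6×15 boundary matrix has rank 5 and Smith normal form diag(1,1,1,1,1).

The boundary map ∂_2: C_2 → C_1 sends each 2-simplex [p,q,r] to [q,r] − [p,r] + [p,q]. For instance
  ∂QST = ST − QT + QS,
  ∂QRU = RU − QU + QR.
This gives a 15×10 integer matrix of rank 10; reducing to Smith normal form yields diagonal entries (1,1,1,1,1,1,1,1,1,2).

Computing H_k = (kernel of ∂_k) / (image of ∂_{k+1}):

  H_0: rank C_0 − rank ∂_1 = 6 − 5 = 1, and the invariant factors of ∂_1 are all 1, so H_0 ≅ Z.
  H_1: rank ker ∂_1 − rank ∂_2 = (15 − 5) − 10 = 0, and ∂_2 has invariant factor 2 > 1, so H_1 ≅ Z/2.
  H_2: rank ker ∂_2 − rank ∂_3 = (10 − 10) − 0 = 0, and there is no ∂_3, so H_2 ≅ 0.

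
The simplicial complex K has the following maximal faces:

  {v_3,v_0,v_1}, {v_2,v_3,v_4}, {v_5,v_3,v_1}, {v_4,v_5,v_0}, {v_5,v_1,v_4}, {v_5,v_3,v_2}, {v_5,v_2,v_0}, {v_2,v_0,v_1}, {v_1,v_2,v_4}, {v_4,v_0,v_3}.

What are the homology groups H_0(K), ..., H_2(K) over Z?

H_0 = Z,  H_1 = Z/2Z,  H_2 = 0.

K has 6 vertices, 15 edges, 10 triangles.
rank ∂_0 = 0, rank ∂_1 = 5 ⇒ b_0 = 6 − 0 − 5 = 1; all invariant factors of ∂_1 are 1 so no torsion. So H_0 = Z.
rank ∂_1 = 5, rank ∂_2 = 10 ⇒ b_1 = 15 − 5 − 10 = 0; ∂_2 has invariant factor(s) [2] giving torsion. So H_1 = Z/2Z.
rank ∂_2 = 10, rank ∂_3 = 0 ⇒ b_2 = 10 − 10 − 0 = 0. So H_2 = 0.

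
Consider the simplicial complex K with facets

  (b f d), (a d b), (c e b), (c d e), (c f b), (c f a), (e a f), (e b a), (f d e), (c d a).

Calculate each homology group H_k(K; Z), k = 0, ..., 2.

Take the total order a < b < c < d < e < f on the vertex set. Then K (dimension 2) consists of the simplices:

  0-simplices (6): a, b, c, d, e, f
  1-simplices (15): ab, ac, ad, ae, af, bc, bd, be, bf, cd, ce, cf, de, df, ef
  2-simplices (10): abd, abe, acd, acf, aef, bce, bcf, bdf, cde, def

Hence C_0 ≅ Z^6, C_1 ≅ Z^15, C_2 ≅ Z^10.

The boundary map ∂_1: C_1 → C_0 sends each edge [p,q] (with p < q) to q − p.
The resulting 6×15 matrix has rank 5, and its Smith normal form has invariant factors (1,1,1,1,1).

Boundary ∂_2: C_2 → C_1 maps a triangle to the signed sum of its edges. For instance
  ∂abe = be − ae + ab,
  ∂acd = cd − ad + ac.
As a 15×10 matrix over Z this has rank 10, with invariant factors (1,1,1,1,1,1,1,1,1,2).

From H_k ≅ ker(∂_k) / im(∂_{k+1}) we obtain:

  H_0: rank C_0 − rank ∂_1 = 6 − 5 = 1, and the invariant factors of ∂_1 are all 1, so H_0 = Z.
  H_1: rank ker ∂_1 − rank ∂_2 = (15 − 5) − 10 = 0, and ∂_2 has invariant factor 2 > 1, so H_1 = Z/2Z.
  H_2: rank ker ∂_2 − rank ∂_3 = (10 − 10) − 0 = 0, and there is no ∂_3, so H_2 = 0.

H_0 ≅ Z,  H_1 ≅ Z/2Z,  H_2 = 0.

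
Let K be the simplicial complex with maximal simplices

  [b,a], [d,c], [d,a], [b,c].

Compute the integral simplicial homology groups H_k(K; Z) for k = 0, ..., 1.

K has 4 vertices, 4 edges.
rank ∂_0 = 0, rank ∂_1 = 3 ⇒ b_0 = 4 − 0 − 3 = 1; all invariant factors of ∂_1 are 1 so no torsion. So H_0 ≅ Z.
rank ∂_1 = 3, rank ∂_2 = 0 ⇒ b_1 = 4 − 3 − 0 = 1. So H_1 ≅ Z.

H_0 ≅ Z,  H_1 ≅ Z.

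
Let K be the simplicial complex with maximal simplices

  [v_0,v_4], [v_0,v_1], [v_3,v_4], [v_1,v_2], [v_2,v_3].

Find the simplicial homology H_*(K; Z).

Take the total order v_0 < v_1 < v_2 < v_3 < v_4 on the vertex set. Then K (dimension 1) consists of the simplices:

  0-simplices (5): [v_0], [v_1], [v_2], [v_3], [v_4]
  1-simplices (5): [v_0,v_1], [v_0,v_4], [v_1,v_2], [v_2,v_3], [v_3,v_4]

Hence C_0 ≅ Z^5, C_1 ≅ Z^5.

Boundary ∂_1: C_1 → C_0 maps an edge to its endpoints' difference, ∂[p,q] = q − p.
The 5×5 boundary matrix has rank 4 and Smith normal form diag(1,1,1,1).

Reading off H_k = ker ∂_k / im ∂_{k+1}:

  H_0: rank C_0 − rank ∂_1 = 5 − 4 = 1, and the invariant factors of ∂_1 are all 1, so H_0 = Z.
  H_1: rank ker ∂_1 − rank ∂_2 = (5 − 4) − 0 = 1, and there is no ∂_2, so H_1 = Z.

As a check, the Euler characteristic is 5 − 5 = 0, which agrees with 1 − 1 = 0.
(K is a triangulation of the circle S^1.)

H_0 ≅ Z,  H_1 ≅ Z.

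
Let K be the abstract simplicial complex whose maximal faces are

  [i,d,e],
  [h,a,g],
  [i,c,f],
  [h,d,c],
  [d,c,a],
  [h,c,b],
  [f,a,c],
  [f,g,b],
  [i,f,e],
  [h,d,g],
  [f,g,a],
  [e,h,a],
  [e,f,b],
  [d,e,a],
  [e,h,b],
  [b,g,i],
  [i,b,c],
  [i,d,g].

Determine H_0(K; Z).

We work with the vertex ordering a < b < c < d < e < f < g < h < i. The simplices of K, each written with vertices in increasing order, are:

  0-simplices (9): a, b, c, d, e, f, g, h, i
  1-simplices (27): ac, ad, ae, af, ag, ah, bc, be, bf, bg, bh, bi, cd, cf, ch, ci, de, dg, dh, di, ef, eh, ei, fg, fi, gh, gi
  2-simplices (18): acd, acf, ade, aeh, afg, agh, bch, bci, bef, beh, bfg, bgi, cdh, cfi, dei, dgh, dgi, efi

Hence C_0 ≅ Z^9, C_1 ≅ Z^27, C_2 ≅ Z^18.

∂_1: C_1 → C_0 maps an edge to its endpoints' difference, ∂[p,q] = q − p. For instance
  ∂ae = e − a.
The resulting 9×27 matrix has rank 8, and its Smith normal form has invariant factors (1,1,1,1,1,1,1,1).

Boundary ∂_2: C_2 → C_1 maps a triangle to the signed sum of its edges. For instance
  ∂aeh = eh − ah + ae,
  ∂dgh = gh − dh + dg.
The resulting 27×18 matrix has rank 18, and its Smith normal form has invariant factors (1,1,1,1,1,1,1,1,1,1,1,1,1,1,1,1,1,2).

Reading off H_k = ker ∂_k / im ∂_{k+1}:

  H_0: rank C_0 − rank ∂_1 = 9 − 8 = 1, and the invariant factors of ∂_1 are all 1, so H_0 = Z.

H_0 = Z.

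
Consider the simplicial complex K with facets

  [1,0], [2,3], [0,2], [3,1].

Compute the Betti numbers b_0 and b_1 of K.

b_0 = 1, b_1 = 1.

Take the total order 0 < 1 < 2 < 3 on the vertex set. Then K (dimension 1) consists of the simplices:

  0-simplices (4): [0], [1], [2], [3]
  1-simplices (4): [0,1], [0,2], [1,3], [2,3]

Hence C_0 ≅ Z^4, C_1 ≅ Z^4.

∂_1: C_1 → C_0 maps an edge to its endpoints' difference, ∂[p,q] = q − p. For instance
  ∂[0,1] = [1] − [0].
The 4×4 boundary matrix has rank 3 and Smith normal form diag(1,1,1).

Computing H_k = (kernel of ∂_k) / (image of ∂_{k+1}):

  H_0: rank C_0 − rank ∂_1 = 4 − 3 = 1, and the invariant factors of ∂_1 are all 1, so H_0 ≅ Z.
  H_1: rank ker ∂_1 − rank ∂_2 = (4 − 3) − 0 = 1, and there is no ∂_2, so H_1 ≅ Z.

As a check, the Euler characteristic is 4 − 4 = 0, which agrees with 1 − 1 = 0.

Hence the Betti numbers are b_0 = 1, b_1 = 1.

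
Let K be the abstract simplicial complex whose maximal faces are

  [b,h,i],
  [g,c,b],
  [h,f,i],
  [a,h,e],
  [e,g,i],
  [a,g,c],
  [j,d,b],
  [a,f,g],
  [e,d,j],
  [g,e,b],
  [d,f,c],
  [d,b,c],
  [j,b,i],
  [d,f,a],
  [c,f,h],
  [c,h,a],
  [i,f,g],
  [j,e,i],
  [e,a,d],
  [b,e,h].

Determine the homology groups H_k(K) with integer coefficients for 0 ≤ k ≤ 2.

H_0 = Z,  H_1 = Z ⊕ Z_2,  H_2 = 0.

We work with the vertex ordering a < b < c < d < e < f < g < h < i < j. The simplices of K, each written with vertices in increasing order, are:

  0-simplices (10): a, b, c, d, e, f, g, h, i, j
  1-simplices (30): ac, ad, ae, af, ag, ah, bc, bd, be, bg, bh, bi, bj, cd, cf, cg, ch, de, df, dj, eg, eh, ei, ej, fg, fh, fi, gi, hi, ij
  2-simplices (20): acg, ach, ade, adf, aeh, afg, bcd, bcg, bdj, beg, beh, bhi, bij, cdf, cfh, dej, egi, eij, fgi, fhi

so the chain groups are C_0 ≅ Z^10, C_1 ≅ Z^30, C_2 ≅ Z^20.

Boundary ∂_1: C_1 → C_0 sends each edge [p,q] (with p < q) to q − p.
The 10×30 boundary matrix has rank 9 and Smith normal form diag(1,1,1,1,1,1,1,1,1).

Boundary ∂_2: C_2 → C_1 maps a triangle to the signed sum of its edges. For instance
  ∂ade = de − ae + ad,
  ∂bdj = dj − bj + bd.
The resulting 30×20 matrix has rank 20, and its Smith normal form has invariant factors (1,1,1,1,1,1,1,1,1,1,1,1,1,1,1,1,1,1,1,2).

Now H_k = ker ∂_k / im ∂_{k+1}, so:

  H_0: rank C_0 − rank ∂_1 = 10 − 9 = 1, and the invariant factors of ∂_1 are all 1, so H_0 = Z.
  H_1: rank ker ∂_1 − rank ∂_2 = (30 − 9) − 20 = 1, and ∂_2 has invariant factor 2 > 1, so H_1 = Z ⊕ Z_2.
  H_2: rank ker ∂_2 − rank ∂_3 = (20 − 20) − 0 = 0, and there is no ∂_3, so H_2 = 0.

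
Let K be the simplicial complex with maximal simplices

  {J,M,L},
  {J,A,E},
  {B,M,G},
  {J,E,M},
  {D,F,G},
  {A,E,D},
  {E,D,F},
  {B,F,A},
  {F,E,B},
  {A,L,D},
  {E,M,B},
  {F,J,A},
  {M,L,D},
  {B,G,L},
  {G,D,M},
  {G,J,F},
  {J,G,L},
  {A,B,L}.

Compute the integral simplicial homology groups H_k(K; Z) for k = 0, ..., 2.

Fix the vertex order A < B < D < E < F < G < J < L < M and write every simplex with vertices in increasing order. Then dim K = 2 and the simplices of K are:

  0-simplices (9): A, B, D, E, F, G, J, L, M
  1-simplices (27): AB, AD, AE, AF, AJ, AL, BE, BF, BG, BL, BM, DE, DF, DG, DL, DM, EF, EJ, EM, FG, FJ, GJ, GL, GM, JL, JM, LM
  2-simplices (18): ABF, ABL, ADE, ADL, AEJ, AFJ, BEF, BEM, BGL, BGM, DEF, DFG, DGM, DLM, EJM, FGJ, GJL, JLM

Hence C_0 ≅ Z^9, C_1 ≅ Z^27, C_2 ≅ Z^18.

∂_1: C_1 → C_0 sends each edge [p,q] (with p < q) to q − p. For instance
  ∂GJ = J − G.
The 9×27 boundary matrix has rank 8 and Smith normal form diag(1,1,1,1,1,1,1,1).

The boundary map ∂_2: C_2 → C_1 sends each 2-simplex [p,q,r] to [q,r] − [p,r] + [p,q]. For instance
  ∂GJL = JL − GL + GJ,
  ∂ADE = DE − AE + AD.
This gives a 27×18 integer matrix of rank 18; reducing to Smith normal form yields diagonal entries (1,1,1,1,1,1,1,1,1,1,1,1,1,1,1,1,1,2).

Now H_k = ker ∂_k / im ∂_{k+1}, so:

  H_0: rank C_0 − rank ∂_1 = 9 − 8 = 1, and the invariant factors of ∂_1 are all 1, so H_0 ≅ Z.
  H_1: rank ker ∂_1 − rank ∂_2 = (27 − 8) − 18 = 1, and ∂_2 has invariant factor 2 > 1, so H_1 ≅ Z ⊕ Z_2.
  H_2: rank ker ∂_2 − rank ∂_3 = (18 − 18) − 0 = 0, and there is no ∂_3, so H_2 ≅ 0.

H_0 ≅ Z,  H_1 ≅ Z ⊕ Z_2,  H_2 = 0.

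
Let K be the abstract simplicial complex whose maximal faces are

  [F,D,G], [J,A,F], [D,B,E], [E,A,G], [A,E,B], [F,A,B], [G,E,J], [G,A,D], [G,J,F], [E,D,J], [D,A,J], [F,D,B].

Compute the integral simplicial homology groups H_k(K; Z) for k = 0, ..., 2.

H_0 ≅ Z,  H_1 ≅ Z/2Z,  H_2 = 0.

We work with the vertex ordering A < B < D < E < F < G < J. The simplices of K, each written with vertices in increasing order, are:

  0-simplices (7): A, B, D, E, F, G, J
  1-simplices (18): AB, AD, AE, AF, AG, AJ, BD, BE, BF, DE, DF, DG, DJ, EG, EJ, FG, FJ, GJ
  2-simplices (12): ABE, ABF, ADG, ADJ, AEG, AFJ, BDE, BDF, DEJ, DFG, EGJ, FGJ

Hence C_0 ≅ Z^7, C_1 ≅ Z^18, C_2 ≅ Z^12.

∂_1: C_1 → C_0 sends each edge [p,q] (with p < q) to q − p. For instance
  ∂DJ = J − D.
The resulting 7×18 matrix has rank 6, and its Smith normal form has invariant factors (1,1,1,1,1,1).

The boundary map ∂_2: C_2 → C_1 maps a triangle to the signed sum of its edges. For instance
  ∂ADG = DG − AG + AD,
  ∂ABE = BE − AE + AB.
As a 18×12 matrix over Z this has rank 12, with invariant factors (1,1,1,1,1,1,1,1,1,1,1,2).

Now H_k = ker ∂_k / im ∂_{k+1}, so:

  H_0: rank C_0 − rank ∂_1 = 7 − 6 = 1, and the invariant factors of ∂_1 are all 1, so H_0 = Z.
  H_1: rank ker ∂_1 − rank ∂_2 = (18 − 6) − 12 = 0, and ∂_2 has invariant factor 2 > 1, so H_1 = Z/2Z.
  H_2: rank ker ∂_2 − rank ∂_3 = (12 − 12) − 0 = 0, and there is no ∂_3, so H_2 = 0.

(K is a triangulation of the real projective plane RP^2.)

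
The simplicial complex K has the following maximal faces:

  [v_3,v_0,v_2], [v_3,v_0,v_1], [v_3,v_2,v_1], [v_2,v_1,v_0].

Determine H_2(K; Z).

We work with the vertex ordering v_0 < v_1 < v_2 < v_3. The simplices of K, each written with vertices in increasing order, are:

  0-simplices (4): [v_0], [v_1], [v_2], [v_3]
  1-simplices (6): [v_0,v_1], [v_0,v_2], [v_0,v_3], [v_1,v_2], [v_1,v_3], [v_2,v_3]
  2-simplices (4): [v_0,v_1,v_2], [v_0,v_1,v_3], [v_0,v_2,v_3], [v_1,v_2,v_3]

giving chain groups C_0 ≅ Z^4, C_1 ≅ Z^6, C_2 ≅ Z^4.

Boundary ∂_1: C_1 → C_0 is given by ∂[p,q] = [q] − [p]. For instance
  ∂[v_2,v_3] = [v_3] − [v_2].
This gives a 4×6 integer matrix of rank 3; reducing to Smith normal form yields diagonal entries (1,1,1).

The boundary map ∂_2: C_2 → C_1 sends each 2-simplex [p,q,r] to [q,r] − [p,r] + [p,q]. For instance
  ∂[v_0,v_2,v_3] = [v_2,v_3] − [v_0,v_3] + [v_0,v_2],
  ∂[v_0,v_1,v_2] = [v_1,v_2] − [v_0,v_2] + [v_0,v_1].
The resulting 6×4 matrix has rank 3, and its Smith normal form has invariant factors (1,1,1).

Reading off H_k = ker ∂_k / im ∂_{k+1}:

  H_2: rank ker ∂_2 − rank ∂_3 = (4 − 3) − 0 = 1, and there is no ∂_3, so H_2 ≅ Z.

(K is a triangulation of the 2-sphere S^2.)

H_2 ≅ Z.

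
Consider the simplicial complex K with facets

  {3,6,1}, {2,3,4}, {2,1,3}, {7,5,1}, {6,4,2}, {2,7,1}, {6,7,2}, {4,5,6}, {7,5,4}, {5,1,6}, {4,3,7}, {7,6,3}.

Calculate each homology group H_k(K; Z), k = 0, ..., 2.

Order the vertices as 1 < 2 < 3 < 4 < 5 < 6 < 7. Listing each simplex with vertices in this order, K has dimension 2 with simplices:

  0-simplices (7): [1], [2], [3], [4], [5], [6], [7]
  1-simplices (18): [1,2], [1,3], [1,5], [1,6], [1,7], [2,3], [2,4], [2,6], [2,7], [3,4], [3,6], [3,7], [4,5], [4,6], [4,7], [5,6], [5,7], [6,7]
  2-simplices (12): [1,2,3], [1,2,7], [1,3,6], [1,5,6], [1,5,7], [2,3,4], [2,4,6], [2,6,7], [3,4,7], [3,6,7], [4,5,6], [4,5,7]

Hence C_0 ≅ Z^7, C_1 ≅ Z^18, C_2 ≅ Z^12.

∂_1: C_1 → C_0 sends each edge [p,q] (with p < q) to q − p.
The resulting 7×18 matrix has rank 6, and its Smith normal form has invariant factors (1,1,1,1,1,1).

∂_2: C_2 → C_1 sends each 2-simplex [p,q,r] to [q,r] − [p,r] + [p,q]. For instance
  ∂[2,6,7] = [6,7] − [2,7] + [2,6],
  ∂[2,3,4] = [3,4] − [2,4] + [2,3].
As a 18×12 matrix over Z this has rank 12, with invariant factors (1,1,1,1,1,1,1,1,1,1,1,2).

Computing H_k = (kernel of ∂_k) / (image of ∂_{k+1}):

  H_0: rank C_0 − rank ∂_1 = 7 − 6 = 1, and the invariant factors of ∂_1 are all 1, so H_0 ≅ Z.
  H_1: rank ker ∂_1 − rank ∂_2 = (18 − 6) − 12 = 0, and ∂_2 has invariant factor 2 > 1, so H_1 ≅ Z/2.
  H_2: rank ker ∂_2 − rank ∂_3 = (12 − 12) − 0 = 0, and there is no ∂_3, so H_2 ≅ 0.

(K is a triangulation of the real projective plane RP^2.)

H_0 = Z,  H_1 = Z/2,  H_2 = 0.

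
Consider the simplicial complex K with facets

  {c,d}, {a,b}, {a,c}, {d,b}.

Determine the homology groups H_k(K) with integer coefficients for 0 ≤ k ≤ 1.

Order the vertices as a < b < c < d. Listing each simplex with vertices in this order, K has dimension 1 with simplices:

  0-simplices (4): a, b, c, d
  1-simplices (4): ab, ac, bd, cd

Hence C_0 ≅ Z^4, C_1 ≅ Z^4.

Boundary ∂_1: C_1 → C_0 is given by ∂[p,q] = [q] − [p]. For instance
  ∂bd = d − b.
The 4×4 boundary matrix has rank 3 and Smith normal form diag(1,1,1).

From H_k ≅ ker(∂_k) / im(∂_{k+1}) we obtain:

  H_0: rank C_0 − rank ∂_1 = 4 − 3 = 1, and the invariant factors of ∂_1 are all 1, so H_0 ≅ Z.
  H_1: rank ker ∂_1 − rank ∂_2 = (4 − 3) − 0 = 1, and there is no ∂_2, so H_1 ≅ Z.

As a check, the Euler characteristic is 4 − 4 = 0, which agrees with 1 − 1 = 0.
(K is a triangulation of the circle S^1.)

H_0 ≅ Z,  H_1 ≅ Z.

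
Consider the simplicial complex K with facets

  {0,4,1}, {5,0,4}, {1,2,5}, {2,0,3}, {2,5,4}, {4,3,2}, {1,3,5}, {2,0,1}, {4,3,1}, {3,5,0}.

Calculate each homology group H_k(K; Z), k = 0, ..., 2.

H_0 ≅ Z,  H_1 ≅ Z/2,  H_2 = 0.

Order the vertices as 0 < 1 < 2 < 3 < 4 < 5. Listing each simplex with vertices in this order, K has dimension 2 with simplices:

  0-simplices (6): [0], [1], [2], [3], [4], [5]
  1-simplices (15): [0,1], [0,2], [0,3], [0,4], [0,5], [1,2], [1,3], [1,4], [1,5], [2,3], [2,4], [2,5], [3,4], [3,5], [4,5]
  2-simplices (10): [0,1,2], [0,1,4], [0,2,3], [0,3,5], [0,4,5], [1,2,5], [1,3,4], [1,3,5], [2,3,4], [2,4,5]

Hence C_0 ≅ Z^6, C_1 ≅ Z^15, C_2 ≅ Z^10.

∂_1: C_1 → C_0 sends each edge [p,q] (with p < q) to q − p. For instance
  ∂[1,4] = [4] − [1].
As a 6×15 matrix over Z this has rank 5, with invariant factors (1,1,1,1,1).

The boundary map ∂_2: C_2 → C_1 acts by ∂[p,q,r] = [q,r] − [p,r] + [p,q]. For instance
  ∂[1,3,4] = [3,4] − [1,4] + [1,3],
  ∂[2,3,4] = [3,4] − [2,4] + [2,3].
The resulting 15×10 matrix has rank 10, and its Smith normal form has invariant factors (1,1,1,1,1,1,1,1,1,2).

Computing H_k = (kernel of ∂_k) / (image of ∂_{k+1}):

  H_0: rank C_0 − rank ∂_1 = 6 − 5 = 1, and the invariant factors of ∂_1 are all 1, so H_0 = Z.
  H_1: rank ker ∂_1 − rank ∂_2 = (15 − 5) − 10 = 0, and ∂_2 has invariant factor 2 > 1, so H_1 = Z/2.
  H_2: rank ker ∂_2 − rank ∂_3 = (10 − 10) − 0 = 0, and there is no ∂_3, so H_2 = 0.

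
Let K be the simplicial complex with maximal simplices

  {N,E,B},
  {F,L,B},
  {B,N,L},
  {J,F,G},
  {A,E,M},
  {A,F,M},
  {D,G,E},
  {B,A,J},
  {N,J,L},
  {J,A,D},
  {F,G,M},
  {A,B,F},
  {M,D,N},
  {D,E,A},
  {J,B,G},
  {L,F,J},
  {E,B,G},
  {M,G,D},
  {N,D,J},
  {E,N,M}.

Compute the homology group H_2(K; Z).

Fix the vertex order A < B < D < E < F < G < J < L < M < N and write every simplex with vertices in increasing order. Then dim K = 2 and the simplices of K are:

  0-simplices (10): A, B, D, E, F, G, J, L, M, N
  1-simplices (30): AB, AD, AE, AF, AJ, AM, BE, BF, BG, BJ, BL, BN, DE, DG, DJ, DM, DN, EG, EM, EN, FG, FJ, FL, FM, GJ, GM, JL, JN, LN, MN
  2-simplices (20): ABF, ABJ, ADE, ADJ, AEM, AFM, BEG, BEN, BFL, BGJ, BLN, DEG, DGM, DJN, DMN, EMN, FGJ, FGM, FJL, JLN

giving chain groups C_0 ≅ Z^10, C_1 ≅ Z^30, C_2 ≅ Z^20.

∂_1: C_1 → C_0 maps an edge to its endpoints' difference, ∂[p,q] = q − p.
As a 10×30 matrix over Z this has rank 9, with invariant factors (1,1,1,1,1,1,1,1,1).

Boundary ∂_2: C_2 → C_1 acts by ∂[p,q,r] = [q,r] − [p,r] + [p,q]. For instance
  ∂ADE = DE − AE + AD,
  ∂DJN = JN − DN + DJ.
This gives a 30×20 integer matrix of rank 20; reducing to Smith normal form yields diagonal entries (1,1,1,1,1,1,1,1,1,1,1,1,1,1,1,1,1,1,1,2).

Now H_k = ker ∂_k / im ∂_{k+1}, so:

  H_2: rank ker ∂_2 − rank ∂_3 = (20 − 20) − 0 = 0, and there is no ∂_3, so H_2 = 0.

H_2 ≅ 0.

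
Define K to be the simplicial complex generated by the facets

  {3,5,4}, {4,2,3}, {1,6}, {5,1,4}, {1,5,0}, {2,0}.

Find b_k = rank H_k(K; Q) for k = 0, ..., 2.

b_0 = 1, b_1 = 1, b_2 = 0.

Take the total order 0 < 1 < 2 < 3 < 4 < 5 < 6 on the vertex set. Then K (dimension 2) consists of the simplices:

  0-simplices (7): [0], [1], [2], [3], [4], [5], [6]
  1-simplices (11): [0,1], [0,2], [0,5], [1,4], [1,5], [1,6], [2,3], [2,4], [3,4], [3,5], [4,5]
  2-simplices (4): [0,1,5], [1,4,5], [2,3,4], [3,4,5]

Hence C_0 ≅ Z^7, C_1 ≅ Z^11, C_2 ≅ Z^4.

Boundary ∂_1: C_1 → C_0 sends each edge [p,q] (with p < q) to q − p. For instance
  ∂[2,3] = [3] − [2].
The 7×11 boundary matrix has rank 6 and Smith normal form diag(1,1,1,1,1,1).

∂_2: C_2 → C_1 maps a triangle to the signed sum of its edges. For instance
  ∂[1,4,5] = [4,5] − [1,5] + [1,4],
  ∂[3,4,5] = [4,5] − [3,5] + [3,4].
The resulting 11×4 matrix has rank 4, and its Smith normal form has invariant factors (1,1,1,1).

From H_k ≅ ker(∂_k) / im(∂_{k+1}) we obtain:

  H_0: rank C_0 − rank ∂_1 = 7 − 6 = 1, and the invariant factors of ∂_1 are all 1, so H_0 ≅ Z.
  H_1: rank ker ∂_1 − rank ∂_2 = (11 − 6) − 4 = 1, and the invariant factors of ∂_2 are all 1, so H_1 ≅ Z.
  H_2: rank ker ∂_2 − rank ∂_3 = (4 − 4) − 0 = 0, and there is no ∂_3, so H_2 ≅ 0.

Hence the Betti numbers are b_0 = 1, b_1 = 1, b_2 = 0.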